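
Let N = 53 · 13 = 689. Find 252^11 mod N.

567

Mod 53: 252 ≡ 40; 40^11 ≡ 37 (mod 53).
Mod 13: 252 ≡ 5; 5^11 ≡ 8 (mod 13).
Combine by CRT: x ≡ 37 (mod 53), x ≡ 8 (mod 13) ⇒ x ≡ 567 (mod 689).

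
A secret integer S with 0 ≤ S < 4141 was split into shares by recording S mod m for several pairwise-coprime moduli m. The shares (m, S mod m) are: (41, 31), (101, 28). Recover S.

From S ≡ 31 (mod 41) write S = 31 + 41t. Substituting into S ≡ 28 (mod 101) gives 41t ≡ 98 (mod 101), and since 41⁻¹ ≡ 69 (mod 101), t ≡ 96. Hence S ≡ 31 + 41·96 = 3967 (mod 4141).

3967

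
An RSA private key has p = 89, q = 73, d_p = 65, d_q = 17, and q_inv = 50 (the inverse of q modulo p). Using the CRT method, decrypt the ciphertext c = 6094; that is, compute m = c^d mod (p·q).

1193

m₁ = c^(d_p) mod p: c ≡ 42 (mod 89), and 42^65 mod 89 = 36.
m₂ = c^(d_q) mod q: c ≡ 35 (mod 73), and 35^17 mod 73 = 25.
h = q_inv·(m₁ − m₂) mod p = 50·(36 − 25) mod 89 = 16.
m = m₂ + h·q = 25 + 16·73 = 1193.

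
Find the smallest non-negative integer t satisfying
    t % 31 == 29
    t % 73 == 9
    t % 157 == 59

255655

The moduli are pairwise coprime; N = 31·73·157 = 355291.
N/31 = 11461; 11461 ≡ 22 (mod 31); 22·24 ≡ 1, so inverse 24.
N/73 = 4867; 4867 ≡ 49 (mod 73); 49·3 ≡ 1, so inverse 3.
N/157 = 2263; 2263 ≡ 65 (mod 157); 65·29 ≡ 1, so inverse 29.
t ≡ 29·11461·24 + 9·4867·3 + 59·2263·29 = 11980258.
11980258 mod 355291 = 255655.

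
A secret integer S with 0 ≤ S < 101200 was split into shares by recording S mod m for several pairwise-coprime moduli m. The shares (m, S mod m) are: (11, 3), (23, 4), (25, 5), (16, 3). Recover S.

39955

The moduli are pairwise coprime; N = 11·23·25·16 = 101200.
N/11 = 9200; 9200 ≡ 4 (mod 11); 4·3 ≡ 1, so inverse 3.
N/23 = 4400; 4400 ≡ 7 (mod 23); 7·10 ≡ 1, so inverse 10.
N/25 = 4048; 4048 ≡ 23 (mod 25); 23·12 ≡ 1, so inverse 12.
N/16 = 6325; 6325 ≡ 5 (mod 16); 5·13 ≡ 1, so inverse 13.
S ≡ 3·9200·3 + 4·4400·10 + 5·4048·12 + 3·6325·13 = 748355.
748355 mod 101200 = 39955.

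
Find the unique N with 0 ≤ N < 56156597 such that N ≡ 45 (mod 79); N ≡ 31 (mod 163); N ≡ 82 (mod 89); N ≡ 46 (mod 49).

49999303

The moduli are pairwise coprime; M = 79·163·89·49 = 56156597.
M/79 = 710843; 710843 ≡ 1 (mod 79), inverse 1.
M/163 = 344519; 344519 ≡ 100 (mod 163); 100·119 ≡ 1, so inverse 119.
M/89 = 630973; 630973 ≡ 52 (mod 89); 52·12 ≡ 1, so inverse 12.
M/49 = 1146053; 1146053 ≡ 41 (mod 49); 41·6 ≡ 1, so inverse 6.
N ≡ 45·710843·1 + 31·344519·119 + 82·630973·12 + 46·1146053·6 = 2240106586.
2240106586 mod 56156597 = 49999303.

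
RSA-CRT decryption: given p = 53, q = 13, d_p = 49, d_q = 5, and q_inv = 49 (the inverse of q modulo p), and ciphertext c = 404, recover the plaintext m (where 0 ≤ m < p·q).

495

m₁ = c^(d_p) mod p: c ≡ 33 (mod 53), and 33^49 mod 53 = 18.
m₂ = c^(d_q) mod q: c ≡ 1 (mod 13), and 1^5 mod 13 = 1.
h = q_inv·(m₁ − m₂) mod p = 49·(18 − 1) mod 53 = 38.
m = m₂ + h·q = 1 + 38·13 = 495.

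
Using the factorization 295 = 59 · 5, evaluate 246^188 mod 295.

Mod 59: 246 ≡ 10; by Fermat, exponent reduces to 188 mod 58 = 14; 10^14 ≡ 17 (mod 59).
Mod 5: 246 ≡ 1; since 4 | 188, by Fermat 1^188 ≡ 1 (mod 5).
Combine by CRT: x ≡ 17 (mod 59), x ≡ 1 (mod 5) ⇒ x ≡ 76 (mod 295).

76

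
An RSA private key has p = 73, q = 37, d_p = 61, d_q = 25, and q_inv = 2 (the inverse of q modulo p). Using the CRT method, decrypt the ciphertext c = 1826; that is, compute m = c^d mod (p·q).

2410

m₁ = c^(d_p) mod p: c ≡ 1 (mod 73), and 1^61 mod 73 = 1.
m₂ = c^(d_q) mod q: c ≡ 13 (mod 37), and 13^25 mod 37 = 5.
h = q_inv·(m₁ − m₂) mod p = 2·(1 − 5) mod 73 = 65.
m = m₂ + h·q = 5 + 65·37 = 2410.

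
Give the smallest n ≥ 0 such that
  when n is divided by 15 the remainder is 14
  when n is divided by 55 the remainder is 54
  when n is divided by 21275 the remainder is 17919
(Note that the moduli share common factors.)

230669

gcd(15, 55) = 5 and 5 | (54 − 14), so the pair is consistent; merging gives n ≡ 164 (mod 165), where 165 = lcm(15, 55).
gcd(165, 21275) = 5 and 5 | (17919 − 164), so the pair is consistent; merging gives n ≡ 230669 (mod 702075), where 702075 = lcm(165, 21275).
The solution is unique modulo lcm(15, 55, 21275) = 702075.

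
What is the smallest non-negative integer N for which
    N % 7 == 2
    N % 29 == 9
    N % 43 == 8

The moduli are pairwise coprime; M = 7·29·43 = 8729.
M/7 = 1247; 1247 ≡ 1 (mod 7), inverse 1.
M/29 = 301; 301 ≡ 11 (mod 29); 11·8 ≡ 1, so inverse 8.
M/43 = 203; 203 ≡ 31 (mod 43); 31·25 ≡ 1, so inverse 25.
N ≡ 2·1247·1 + 9·301·8 + 8·203·25 = 64766.
64766 mod 8729 = 3663.

3663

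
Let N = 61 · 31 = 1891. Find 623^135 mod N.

Mod 61: 623 ≡ 13; by Fermat, exponent reduces to 135 mod 60 = 15; 13^15 ≡ 1 (mod 61).
Mod 31: 623 ≡ 3; by Fermat, exponent reduces to 135 mod 30 = 15; 3^15 ≡ 30 (mod 31).
Combine by CRT: x ≡ 1 (mod 61), x ≡ 30 (mod 31) ⇒ x ≡ 123 (mod 1891).

123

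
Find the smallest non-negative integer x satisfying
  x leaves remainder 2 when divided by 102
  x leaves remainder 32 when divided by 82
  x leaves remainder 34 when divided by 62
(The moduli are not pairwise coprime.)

60794

gcd(102, 82) = 2 and 2 | (32 − 2), so the pair is consistent; merging gives x ≡ 2246 (mod 4182), where 4182 = lcm(102, 82).
gcd(4182, 62) = 2 and 2 | (34 − 2246), so the pair is consistent; merging gives x ≡ 60794 (mod 129642), where 129642 = lcm(4182, 62).
The solution is unique modulo lcm(102, 82, 62) = 129642.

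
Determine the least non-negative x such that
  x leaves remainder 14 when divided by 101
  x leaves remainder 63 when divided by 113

4357

Combine the congruences pairwise.
From x ≡ 14 (mod 101) write x = 14 + 101t. Substituting into x ≡ 63 (mod 113) gives 101t ≡ 49 (mod 113), and since 101⁻¹ ≡ 47 (mod 113), t ≡ 43. Hence x ≡ 14 + 101·43 = 4357 (mod 11413).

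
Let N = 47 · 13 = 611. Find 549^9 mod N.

Mod 47: 549 ≡ 32; 32^9 ≡ 24 (mod 47).
Mod 13: 549 ≡ 3; 3^9 ≡ 1 (mod 13).
Combine by CRT: x ≡ 24 (mod 47), x ≡ 1 (mod 13) ⇒ x ≡ 118 (mod 611).

118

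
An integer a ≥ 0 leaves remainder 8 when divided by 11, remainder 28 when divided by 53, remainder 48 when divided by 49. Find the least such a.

Combine the congruences pairwise.
From a ≡ 8 (mod 11) write a = 8 + 11t. Substituting into a ≡ 28 (mod 53) gives 11t ≡ 20 (mod 53), and since 11⁻¹ ≡ 29 (mod 53), t ≡ 50. Hence a ≡ 8 + 11·50 = 558 (mod 583).
From a ≡ 558 (mod 583) write a = 558 + 583t. Substituting into a ≡ 48 (mod 49) gives 583t ≡ 29 (mod 49), and since 44⁻¹ ≡ 39 (mod 49), t ≡ 4. Hence a ≡ 558 + 583·4 = 2890 (mod 28567).

2890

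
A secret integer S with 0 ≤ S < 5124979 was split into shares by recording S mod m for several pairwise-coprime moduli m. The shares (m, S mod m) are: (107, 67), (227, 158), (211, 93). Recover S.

4103410

The moduli are pairwise coprime; N = 107·227·211 = 5124979.
N/107 = 47897; 47897 ≡ 68 (mod 107); 68·96 ≡ 1, so inverse 96.
N/227 = 22577; 22577 ≡ 104 (mod 227); 104·203 ≡ 1, so inverse 203.
N/211 = 24289; 24289 ≡ 24 (mod 211); 24·44 ≡ 1, so inverse 44.
S ≡ 67·47897·96 + 158·22577·203 + 93·24289·44 = 1131598790.
1131598790 mod 5124979 = 4103410.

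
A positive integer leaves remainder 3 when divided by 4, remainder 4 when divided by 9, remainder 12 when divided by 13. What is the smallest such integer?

From N ≡ 3 (mod 4) write N = 3 + 4t. Substituting into N ≡ 4 (mod 9) gives 4t ≡ 1 (mod 9), and since 4⁻¹ ≡ 7 (mod 9), t ≡ 7. Hence N ≡ 3 + 4·7 = 31 (mod 36).
From N ≡ 31 (mod 36) write N = 31 + 36t. Substituting into N ≡ 12 (mod 13) gives 36t ≡ 7 (mod 13), and since 10⁻¹ ≡ 4 (mod 13), t ≡ 2. Hence N ≡ 31 + 36·2 = 103 (mod 468).

103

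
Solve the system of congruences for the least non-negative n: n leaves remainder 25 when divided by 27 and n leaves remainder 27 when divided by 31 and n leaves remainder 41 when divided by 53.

38095

The moduli are pairwise coprime; M = 27·31·53 = 44361.
M/27 = 1643; 1643 ≡ 23 (mod 27); 23·20 ≡ 1, so inverse 20.
M/31 = 1431; 1431 ≡ 5 (mod 31); 5·25 ≡ 1, so inverse 25.
M/53 = 837; 837 ≡ 42 (mod 53); 42·24 ≡ 1, so inverse 24.
n ≡ 25·1643·20 + 27·1431·25 + 41·837·24 = 2611033.
2611033 mod 44361 = 38095.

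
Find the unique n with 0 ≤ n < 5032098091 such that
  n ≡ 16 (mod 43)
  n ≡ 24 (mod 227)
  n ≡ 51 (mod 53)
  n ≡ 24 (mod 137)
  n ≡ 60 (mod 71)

654696172

The moduli are pairwise coprime; M = 43·227·53·137·71 = 5032098091.
M/43 = 117025537; 117025537 ≡ 5 (mod 43); 5·26 ≡ 1, so inverse 26.
M/227 = 22167833; 22167833 ≡ 148 (mod 227); 148·204 ≡ 1, so inverse 204.
M/53 = 94945247; 94945247 ≡ 40 (mod 53); 40·4 ≡ 1, so inverse 4.
M/137 = 36730643; 36730643 ≡ 121 (mod 137); 121·77 ≡ 1, so inverse 77.
M/71 = 70874621; 70874621 ≡ 7 (mod 71); 7·61 ≡ 1, so inverse 61.
n ≡ 16·117025537·26 + 24·22167833·204 + 51·94945247·4 + 24·36730643·77 + 60·70874621·61 = 503864505272.
503864505272 mod 5032098091 = 654696172.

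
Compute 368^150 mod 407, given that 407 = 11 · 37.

Mod 11: 368 ≡ 5; since 10 | 150, by Fermat 5^150 ≡ 1 (mod 11).
Mod 37: 368 ≡ 35; by Fermat, exponent reduces to 150 mod 36 = 6; 35^6 ≡ 27 (mod 37).
Combine by CRT: x ≡ 1 (mod 11), x ≡ 27 (mod 37) ⇒ x ≡ 397 (mod 407).

397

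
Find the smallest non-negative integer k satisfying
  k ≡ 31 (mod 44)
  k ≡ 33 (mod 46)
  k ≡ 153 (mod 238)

95115

gcd(44, 46) = 2 and 2 | (33 − 31), so the pair is consistent; merging gives k ≡ 999 (mod 1012), where 1012 = lcm(44, 46).
gcd(1012, 238) = 2 and 2 | (153 − 999), so the pair is consistent; merging gives k ≡ 95115 (mod 120428), where 120428 = lcm(1012, 238).
The solution is unique modulo lcm(44, 46, 238) = 120428.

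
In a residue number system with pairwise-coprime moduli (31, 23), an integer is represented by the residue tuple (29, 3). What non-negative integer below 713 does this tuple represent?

From x ≡ 29 (mod 31) write x = 29 + 31t. Substituting into x ≡ 3 (mod 23) gives 31t ≡ 20 (mod 23), and since 8⁻¹ ≡ 3 (mod 23), t ≡ 14. Hence x ≡ 29 + 31·14 = 463 (mod 713).

463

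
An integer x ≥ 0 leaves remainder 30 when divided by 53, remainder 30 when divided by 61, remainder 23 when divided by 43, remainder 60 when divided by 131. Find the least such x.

From x ≡ 30 (mod 53) write x = 30 + 53t. Substituting into x ≡ 30 (mod 61) gives 53t ≡ 0 (mod 61), and since 53⁻¹ ≡ 38 (mod 61), t ≡ 0. Hence x ≡ 30 + 53·0 = 30 (mod 3233).
From x ≡ 30 (mod 3233) write x = 30 + 3233t. Substituting into x ≡ 23 (mod 43) gives 3233t ≡ 36 (mod 43), and since 8⁻¹ ≡ 27 (mod 43), t ≡ 26. Hence x ≡ 30 + 3233·26 = 84088 (mod 139019).
From x ≡ 84088 (mod 139019) write x = 84088 + 139019t. Substituting into x ≡ 60 (mod 131) gives 139019t ≡ 74 (mod 131), and since 28⁻¹ ≡ 117 (mod 131), t ≡ 12. Hence x ≡ 84088 + 139019·12 = 1752316 (mod 18211489).

1752316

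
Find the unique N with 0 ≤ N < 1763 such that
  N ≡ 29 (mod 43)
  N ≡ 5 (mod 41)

1276

From N ≡ 29 (mod 43) write N = 29 + 43t. Substituting into N ≡ 5 (mod 41) gives 43t ≡ 17 (mod 41), and since 2⁻¹ ≡ 21 (mod 41), t ≡ 29. Hence N ≡ 29 + 43·29 = 1276 (mod 1763).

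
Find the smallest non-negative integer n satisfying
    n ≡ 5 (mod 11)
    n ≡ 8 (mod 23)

Combine the congruences pairwise.
From n ≡ 5 (mod 11) write n = 5 + 11t. Substituting into n ≡ 8 (mod 23) gives 11t ≡ 3 (mod 23), and since 11⁻¹ ≡ 21 (mod 23), t ≡ 17. Hence n ≡ 5 + 11·17 = 192 (mod 253).

192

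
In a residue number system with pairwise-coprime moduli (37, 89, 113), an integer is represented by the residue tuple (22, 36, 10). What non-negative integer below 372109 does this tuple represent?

Combine the congruences pairwise.
From x ≡ 22 (mod 37) write x = 22 + 37t. Substituting into x ≡ 36 (mod 89) gives 37t ≡ 14 (mod 89), and since 37⁻¹ ≡ 77 (mod 89), t ≡ 10. Hence x ≡ 22 + 37·10 = 392 (mod 3293).
From x ≡ 392 (mod 3293) write x = 392 + 3293t. Substituting into x ≡ 10 (mod 113) gives 3293t ≡ 70 (mod 113), and since 16⁻¹ ≡ 106 (mod 113), t ≡ 75. Hence x ≡ 392 + 3293·75 = 247367 (mod 372109).

247367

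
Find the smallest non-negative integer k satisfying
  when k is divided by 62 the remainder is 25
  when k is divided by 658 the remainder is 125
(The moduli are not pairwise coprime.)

19865

gcd(62, 658) = 2 and 2 | (125 − 25), so the pair is consistent; merging gives k ≡ 19865 (mod 20398), where 20398 = lcm(62, 658).
The solution is unique modulo lcm(62, 658) = 20398.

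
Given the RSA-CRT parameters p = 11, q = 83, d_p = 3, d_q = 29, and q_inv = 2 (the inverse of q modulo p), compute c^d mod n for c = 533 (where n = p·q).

m₁ = c^(d_p) mod p: c ≡ 5 (mod 11), and 5^3 mod 11 = 4.
m₂ = c^(d_q) mod q: c ≡ 35 (mod 83), and 35^29 mod 83 = 80.
h = q_inv·(m₁ − m₂) mod p = 2·(4 − 80) mod 11 = 2.
m = m₂ + h·q = 80 + 2·83 = 246.

246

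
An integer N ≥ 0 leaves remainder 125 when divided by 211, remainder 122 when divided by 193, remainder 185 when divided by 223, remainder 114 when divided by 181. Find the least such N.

775291351

From N ≡ 125 (mod 211) write N = 125 + 211t. Substituting into N ≡ 122 (mod 193) gives 211t ≡ 190 (mod 193), and since 18⁻¹ ≡ 118 (mod 193), t ≡ 32. Hence N ≡ 125 + 211·32 = 6877 (mod 40723).
From N ≡ 6877 (mod 40723) write N = 6877 + 40723t. Substituting into N ≡ 185 (mod 223) gives 40723t ≡ 221 (mod 223), and since 137⁻¹ ≡ 70 (mod 223), t ≡ 83. Hence N ≡ 6877 + 40723·83 = 3386886 (mod 9081229).
From N ≡ 3386886 (mod 9081229) write N = 3386886 + 9081229t. Substituting into N ≡ 114 (mod 181) gives 9081229t ≡ 100 (mod 181), and since 97⁻¹ ≡ 28 (mod 181), t ≡ 85. Hence N ≡ 3386886 + 9081229·85 = 775291351 (mod 1643702449).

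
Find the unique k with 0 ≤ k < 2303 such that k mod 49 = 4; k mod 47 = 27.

From k ≡ 4 (mod 49) write k = 4 + 49t. Substituting into k ≡ 27 (mod 47) gives 49t ≡ 23 (mod 47), and since 2⁻¹ ≡ 24 (mod 47), t ≡ 35. Hence k ≡ 4 + 49·35 = 1719 (mod 2303).

1719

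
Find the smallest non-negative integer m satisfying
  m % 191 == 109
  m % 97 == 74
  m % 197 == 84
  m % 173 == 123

582849406

The moduli are pairwise coprime; N = 191·97·197·173 = 631418687.
N/191 = 3305857; 3305857 ≡ 29 (mod 191); 29·112 ≡ 1, so inverse 112.
N/97 = 6509471; 6509471 ≡ 92 (mod 97); 92·58 ≡ 1, so inverse 58.
N/197 = 3205171; 3205171 ≡ 178 (mod 197); 178·114 ≡ 1, so inverse 114.
N/173 = 3649819; 3649819 ≡ 38 (mod 173); 38·41 ≡ 1, so inverse 41.
m ≡ 109·3305857·112 + 74·6509471·58 + 84·3205171·114 + 123·3649819·41 = 117395306501.
117395306501 mod 631418687 = 582849406.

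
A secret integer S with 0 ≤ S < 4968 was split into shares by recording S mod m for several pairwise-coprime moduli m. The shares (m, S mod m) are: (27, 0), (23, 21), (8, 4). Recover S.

The moduli are pairwise coprime; N = 27·23·8 = 4968.
N/27 = 184; 184 ≡ 22 (mod 27); 22·16 ≡ 1, so inverse 16.
N/23 = 216; 216 ≡ 9 (mod 23); 9·18 ≡ 1, so inverse 18.
N/8 = 621; 621 ≡ 5 (mod 8); 5·5 ≡ 1, so inverse 5.
S ≡ 0·184·16 + 21·216·18 + 4·621·5 = 94068.
94068 mod 4968 = 4644.

4644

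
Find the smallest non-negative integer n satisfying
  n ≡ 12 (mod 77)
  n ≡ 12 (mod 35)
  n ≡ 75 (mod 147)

gcd(77, 35) = 7 and 7 | (12 − 12), so the pair is consistent; merging gives n ≡ 12 (mod 385), where 385 = lcm(77, 35).
gcd(385, 147) = 7 and 7 | (75 − 12), so the pair is consistent; merging gives n ≡ 4632 (mod 8085), where 8085 = lcm(385, 147).
The solution is unique modulo lcm(77, 35, 147) = 8085.

4632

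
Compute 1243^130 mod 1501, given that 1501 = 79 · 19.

1265

Mod 79: 1243 ≡ 58; by Fermat, exponent reduces to 130 mod 78 = 52; 58^52 ≡ 1 (mod 79).
Mod 19: 1243 ≡ 8; by Fermat, exponent reduces to 130 mod 18 = 4; 8^4 ≡ 11 (mod 19).
Combine by CRT: x ≡ 1 (mod 79), x ≡ 11 (mod 19) ⇒ x ≡ 1265 (mod 1501).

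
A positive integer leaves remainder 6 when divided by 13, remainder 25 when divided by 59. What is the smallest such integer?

From n ≡ 6 (mod 13) write n = 6 + 13t. Substituting into n ≡ 25 (mod 59) gives 13t ≡ 19 (mod 59), and since 13⁻¹ ≡ 50 (mod 59), t ≡ 6. Hence n ≡ 6 + 13·6 = 84 (mod 767).

84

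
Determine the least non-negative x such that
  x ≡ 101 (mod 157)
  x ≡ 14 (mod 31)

572

From x ≡ 101 (mod 157) write x = 101 + 157t. Substituting into x ≡ 14 (mod 31) gives 157t ≡ 6 (mod 31), and since 2⁻¹ ≡ 16 (mod 31), t ≡ 3. Hence x ≡ 101 + 157·3 = 572 (mod 4867).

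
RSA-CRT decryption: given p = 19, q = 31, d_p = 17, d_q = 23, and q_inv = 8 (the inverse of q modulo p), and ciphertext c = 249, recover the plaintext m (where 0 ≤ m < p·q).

m₁ = c^(d_p) mod p: c ≡ 2 (mod 19), and 2^17 mod 19 = 10.
m₂ = c^(d_q) mod q: c ≡ 1 (mod 31), and 1^23 mod 31 = 1.
h = q_inv·(m₁ − m₂) mod p = 8·(10 − 1) mod 19 = 15.
m = m₂ + h·q = 1 + 15·31 = 466.

466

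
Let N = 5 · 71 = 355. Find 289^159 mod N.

Mod 5: 289 ≡ 4; by Fermat, exponent reduces to 159 mod 4 = 3; 4^3 ≡ 4 (mod 5).
Mod 71: 289 ≡ 5; by Fermat, exponent reduces to 159 mod 70 = 19; 5^19 ≡ 57 (mod 71).
Combine by CRT: x ≡ 4 (mod 5), x ≡ 57 (mod 71) ⇒ x ≡ 199 (mod 355).

199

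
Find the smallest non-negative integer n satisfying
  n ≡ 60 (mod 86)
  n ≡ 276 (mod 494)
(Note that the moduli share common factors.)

gcd(86, 494) = 2 and 2 | (276 − 60), so the pair is consistent; merging gives n ≡ 1264 (mod 21242), where 21242 = lcm(86, 494).
The solution is unique modulo lcm(86, 494) = 21242.

1264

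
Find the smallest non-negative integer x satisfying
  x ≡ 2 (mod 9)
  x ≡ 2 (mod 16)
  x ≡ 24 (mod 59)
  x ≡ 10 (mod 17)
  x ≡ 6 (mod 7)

308594

Combine the congruences pairwise.
From x ≡ 2 (mod 9) write x = 2 + 9t. Substituting into x ≡ 2 (mod 16) gives 9t ≡ 0 (mod 16), and since 9⁻¹ ≡ 9 (mod 16), t ≡ 0. Hence x ≡ 2 + 9·0 = 2 (mod 144).
From x ≡ 2 (mod 144) write x = 2 + 144t. Substituting into x ≡ 24 (mod 59) gives 144t ≡ 22 (mod 59), and since 26⁻¹ ≡ 25 (mod 59), t ≡ 19. Hence x ≡ 2 + 144·19 = 2738 (mod 8496).
From x ≡ 2738 (mod 8496) write x = 2738 + 8496t. Substituting into x ≡ 10 (mod 17) gives 8496t ≡ 9 (mod 17), and since 13⁻¹ ≡ 4 (mod 17), t ≡ 2. Hence x ≡ 2738 + 8496·2 = 19730 (mod 144432).
From x ≡ 19730 (mod 144432) write x = 19730 + 144432t. Substituting into x ≡ 6 (mod 7) gives 144432t ≡ 2 (mod 7), and since 1⁻¹ ≡ 1 (mod 7), t ≡ 2. Hence x ≡ 19730 + 144432·2 = 308594 (mod 1011024).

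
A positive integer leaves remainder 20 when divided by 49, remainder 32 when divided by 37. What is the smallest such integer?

Combine the congruences pairwise.
From x ≡ 20 (mod 49) write x = 20 + 49t. Substituting into x ≡ 32 (mod 37) gives 49t ≡ 12 (mod 37), and since 12⁻¹ ≡ 34 (mod 37), t ≡ 1. Hence x ≡ 20 + 49·1 = 69 (mod 1813).

69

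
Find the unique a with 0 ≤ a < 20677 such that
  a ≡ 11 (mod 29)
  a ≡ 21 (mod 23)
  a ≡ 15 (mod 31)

From a ≡ 11 (mod 29) write a = 11 + 29t. Substituting into a ≡ 21 (mod 23) gives 29t ≡ 10 (mod 23), and since 6⁻¹ ≡ 4 (mod 23), t ≡ 17. Hence a ≡ 11 + 29·17 = 504 (mod 667).
From a ≡ 504 (mod 667) write a = 504 + 667t. Substituting into a ≡ 15 (mod 31) gives 667t ≡ 7 (mod 31), and since 16⁻¹ ≡ 2 (mod 31), t ≡ 14. Hence a ≡ 504 + 667·14 = 9842 (mod 20677).

9842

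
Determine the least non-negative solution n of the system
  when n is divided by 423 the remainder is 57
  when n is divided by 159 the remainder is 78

Combine the congruences pairwise.
gcd(423, 159) = 3 and 3 | (78 − 57), so the pair is consistent; merging gives n ≡ 13593 (mod 22419), where 22419 = lcm(423, 159).
The solution is unique modulo lcm(423, 159) = 22419.

13593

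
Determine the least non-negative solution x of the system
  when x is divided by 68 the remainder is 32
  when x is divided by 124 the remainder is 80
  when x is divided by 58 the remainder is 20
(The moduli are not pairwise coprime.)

15332

Combine the congruences pairwise.
gcd(68, 124) = 4 and 4 | (80 − 32), so the pair is consistent; merging gives x ≡ 576 (mod 2108), where 2108 = lcm(68, 124).
gcd(2108, 58) = 2 and 2 | (20 − 576), so the pair is consistent; merging gives x ≡ 15332 (mod 61132), where 61132 = lcm(2108, 58).
The solution is unique modulo lcm(68, 124, 58) = 61132.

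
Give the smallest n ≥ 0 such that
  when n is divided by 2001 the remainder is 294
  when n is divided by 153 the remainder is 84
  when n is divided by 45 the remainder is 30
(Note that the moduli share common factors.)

322455

gcd(2001, 153) = 3 and 3 | (84 − 294), so the pair is consistent; merging gives n ≡ 16302 (mod 102051), where 102051 = lcm(2001, 153).
gcd(102051, 45) = 9 and 9 | (30 − 16302), so the pair is consistent; merging gives n ≡ 322455 (mod 510255), where 510255 = lcm(102051, 45).
The solution is unique modulo lcm(2001, 153, 45) = 510255.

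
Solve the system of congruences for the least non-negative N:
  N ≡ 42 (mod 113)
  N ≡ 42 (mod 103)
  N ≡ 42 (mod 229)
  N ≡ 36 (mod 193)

498416939

The moduli are pairwise coprime; M = 113·103·229·193 = 514408883.
M/113 = 4552291; 4552291 ≡ 86 (mod 113); 86·46 ≡ 1, so inverse 46.
M/103 = 4994261; 4994261 ≡ 100 (mod 103); 100·34 ≡ 1, so inverse 34.
M/229 = 2246327; 2246327 ≡ 66 (mod 229); 66·59 ≡ 1, so inverse 59.
M/193 = 2665331; 2665331 ≡ 1 (mod 193), inverse 1.
N ≡ 42·4552291·46 + 42·4994261·34 + 42·2246327·59 + 36·2665331·1 = 21589181142.
21589181142 mod 514408883 = 498416939.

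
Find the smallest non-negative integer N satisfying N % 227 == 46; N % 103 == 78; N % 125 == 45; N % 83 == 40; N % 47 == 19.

Combine the congruences pairwise.
From N ≡ 46 (mod 227) write N = 46 + 227t. Substituting into N ≡ 78 (mod 103) gives 227t ≡ 32 (mod 103), and since 21⁻¹ ≡ 54 (mod 103), t ≡ 80. Hence N ≡ 46 + 227·80 = 18206 (mod 23381).
From N ≡ 18206 (mod 23381) write N = 18206 + 23381t. Substituting into N ≡ 45 (mod 125) gives 23381t ≡ 89 (mod 125), and since 6⁻¹ ≡ 21 (mod 125), t ≡ 119. Hence N ≡ 18206 + 23381·119 = 2800545 (mod 2922625).
From N ≡ 2800545 (mod 2922625) write N = 2800545 + 2922625t. Substituting into N ≡ 40 (mod 83) gives 2922625t ≡ 81 (mod 83), and since 29⁻¹ ≡ 63 (mod 83), t ≡ 40. Hence N ≡ 2800545 + 2922625·40 = 119705545 (mod 242577875).
From N ≡ 119705545 (mod 242577875) write N = 119705545 + 242577875t. Substituting into N ≡ 19 (mod 47) gives 242577875t ≡ 43 (mod 47), and since 18⁻¹ ≡ 34 (mod 47), t ≡ 5. Hence N ≡ 119705545 + 242577875·5 = 1332594920 (mod 11401160125).

1332594920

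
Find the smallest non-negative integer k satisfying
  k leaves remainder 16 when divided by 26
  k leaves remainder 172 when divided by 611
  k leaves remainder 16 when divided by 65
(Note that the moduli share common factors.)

gcd(26, 611) = 13 and 13 | (172 − 16), so the pair is consistent; merging gives k ≡ 172 (mod 1222), where 1222 = lcm(26, 611).
gcd(1222, 65) = 13 and 13 | (16 − 172), so the pair is consistent; merging gives k ≡ 2616 (mod 6110), where 6110 = lcm(1222, 65).
The solution is unique modulo lcm(26, 611, 65) = 6110.

2616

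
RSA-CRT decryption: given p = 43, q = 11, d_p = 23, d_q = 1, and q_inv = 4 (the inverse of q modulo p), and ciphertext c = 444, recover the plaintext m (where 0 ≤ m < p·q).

411

m₁ = c^(d_p) mod p: c ≡ 14 (mod 43), and 14^23 mod 43 = 24.
m₂ = c^(d_q) mod q: c ≡ 4 (mod 11), and 4^1 mod 11 = 4.
h = q_inv·(m₁ − m₂) mod p = 4·(24 − 4) mod 43 = 37.
m = m₂ + h·q = 4 + 37·11 = 411.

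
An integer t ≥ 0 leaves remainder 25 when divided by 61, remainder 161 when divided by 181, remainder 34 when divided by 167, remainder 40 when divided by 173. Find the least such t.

62173299

The moduli are pairwise coprime; N = 61·181·167·173 = 318985531.
N/61 = 5229271; 5229271 ≡ 46 (mod 61); 46·4 ≡ 1, so inverse 4.
N/181 = 1762351; 1762351 ≡ 135 (mod 181); 135·59 ≡ 1, so inverse 59.
N/167 = 1910093; 1910093 ≡ 114 (mod 167); 114·63 ≡ 1, so inverse 63.
N/173 = 1843847; 1843847 ≡ 13 (mod 173); 13·40 ≡ 1, so inverse 40.
t ≡ 25·5229271·4 + 161·1762351·59 + 34·1910093·63 + 40·1843847·40 = 24305073655.
24305073655 mod 318985531 = 62173299.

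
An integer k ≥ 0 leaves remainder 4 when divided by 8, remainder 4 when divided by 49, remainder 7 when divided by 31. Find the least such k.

From k ≡ 4 (mod 8) write k = 4 + 8t. Substituting into k ≡ 4 (mod 49) gives 8t ≡ 0 (mod 49), and since 8⁻¹ ≡ 43 (mod 49), t ≡ 0. Hence k ≡ 4 + 8·0 = 4 (mod 392).
From k ≡ 4 (mod 392) write k = 4 + 392t. Substituting into k ≡ 7 (mod 31) gives 392t ≡ 3 (mod 31), and since 20⁻¹ ≡ 14 (mod 31), t ≡ 11. Hence k ≡ 4 + 392·11 = 4316 (mod 12152).

4316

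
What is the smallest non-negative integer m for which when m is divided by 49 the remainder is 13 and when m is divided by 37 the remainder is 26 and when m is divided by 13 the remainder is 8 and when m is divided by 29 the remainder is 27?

511181

The moduli are pairwise coprime; N = 49·37·13·29 = 683501.
N/49 = 13949; 13949 ≡ 33 (mod 49); 33·3 ≡ 1, so inverse 3.
N/37 = 18473; 18473 ≡ 10 (mod 37); 10·26 ≡ 1, so inverse 26.
N/13 = 52577; 52577 ≡ 5 (mod 13); 5·8 ≡ 1, so inverse 8.
N/29 = 23569; 23569 ≡ 21 (mod 29); 21·18 ≡ 1, so inverse 18.
m ≡ 13·13949·3 + 26·18473·26 + 8·52577·8 + 27·23569·18 = 27851221.
27851221 mod 683501 = 511181.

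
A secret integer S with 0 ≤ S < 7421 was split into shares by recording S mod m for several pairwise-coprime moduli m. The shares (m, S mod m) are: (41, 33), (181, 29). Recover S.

6183

From S ≡ 33 (mod 41) write S = 33 + 41t. Substituting into S ≡ 29 (mod 181) gives 41t ≡ 177 (mod 181), and since 41⁻¹ ≡ 53 (mod 181), t ≡ 150. Hence S ≡ 33 + 41·150 = 6183 (mod 7421).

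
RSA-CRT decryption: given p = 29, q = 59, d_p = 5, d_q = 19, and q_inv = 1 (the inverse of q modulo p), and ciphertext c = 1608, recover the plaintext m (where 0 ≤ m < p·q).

441

m₁ = c^(d_p) mod p: c ≡ 13 (mod 29), and 13^5 mod 29 = 6.
m₂ = c^(d_q) mod q: c ≡ 15 (mod 59), and 15^19 mod 59 = 28.
h = q_inv·(m₁ − m₂) mod p = 1·(6 − 28) mod 29 = 7.
m = m₂ + h·q = 28 + 7·59 = 441.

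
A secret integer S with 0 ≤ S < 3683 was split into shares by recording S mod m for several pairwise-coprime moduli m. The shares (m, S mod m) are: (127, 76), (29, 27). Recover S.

Combine the congruences pairwise.
From S ≡ 76 (mod 127) write S = 76 + 127t. Substituting into S ≡ 27 (mod 29) gives 127t ≡ 9 (mod 29), and since 11⁻¹ ≡ 8 (mod 29), t ≡ 14. Hence S ≡ 76 + 127·14 = 1854 (mod 3683).

1854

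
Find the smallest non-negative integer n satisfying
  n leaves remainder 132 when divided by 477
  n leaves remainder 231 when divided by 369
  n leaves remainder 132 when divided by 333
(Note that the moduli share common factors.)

gcd(477, 369) = 9 and 9 | (231 − 132), so the pair is consistent; merging gives n ≡ 8718 (mod 19557), where 19557 = lcm(477, 369).
gcd(19557, 333) = 9 and 9 | (132 − 8718), so the pair is consistent; merging gives n ≡ 282516 (mod 723609), where 723609 = lcm(19557, 333).
The solution is unique modulo lcm(477, 369, 333) = 723609.

282516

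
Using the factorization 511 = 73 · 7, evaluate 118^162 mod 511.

246

Mod 73: 118 ≡ 45; by Fermat, exponent reduces to 162 mod 72 = 18; 45^18 ≡ 27 (mod 73).
Mod 7: 118 ≡ 6; since 6 | 162, by Fermat 6^162 ≡ 1 (mod 7).
Combine by CRT: x ≡ 27 (mod 73), x ≡ 1 (mod 7) ⇒ x ≡ 246 (mod 511).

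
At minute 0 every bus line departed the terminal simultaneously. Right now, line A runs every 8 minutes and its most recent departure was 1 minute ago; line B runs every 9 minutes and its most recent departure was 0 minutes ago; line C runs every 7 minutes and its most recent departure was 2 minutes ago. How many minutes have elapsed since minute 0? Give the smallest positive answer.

9

The moduli are pairwise coprime; N = 8·9·7 = 504.
N/8 = 63; 63 ≡ 7 (mod 8); 7·7 ≡ 1, so inverse 7.
N/9 = 56; 56 ≡ 2 (mod 9); 2·5 ≡ 1, so inverse 5.
N/7 = 72; 72 ≡ 2 (mod 7); 2·4 ≡ 1, so inverse 4.
t ≡ 1·63·7 + 0·56·5 + 2·72·4 = 1017.
1017 mod 504 = 9.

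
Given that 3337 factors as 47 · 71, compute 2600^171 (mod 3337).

Mod 47: 2600 ≡ 15; by Fermat, exponent reduces to 171 mod 46 = 33; 15^33 ≡ 31 (mod 47).
Mod 71: 2600 ≡ 44; by Fermat, exponent reduces to 171 mod 70 = 31; 44^31 ≡ 59 (mod 71).
Combine by CRT: x ≡ 31 (mod 47), x ≡ 59 (mod 71) ⇒ x ≡ 2757 (mod 3337).

2757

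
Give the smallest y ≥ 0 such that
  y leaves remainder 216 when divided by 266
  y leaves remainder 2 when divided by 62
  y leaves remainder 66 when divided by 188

757518

gcd(266, 62) = 2 and 2 | (2 − 216), so the pair is consistent; merging gives y ≡ 7132 (mod 8246), where 8246 = lcm(266, 62).
gcd(8246, 188) = 2 and 2 | (66 − 7132), so the pair is consistent; merging gives y ≡ 757518 (mod 775124), where 775124 = lcm(8246, 188).
The solution is unique modulo lcm(266, 62, 188) = 775124.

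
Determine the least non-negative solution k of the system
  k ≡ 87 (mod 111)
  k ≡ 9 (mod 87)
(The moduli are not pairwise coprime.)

gcd(111, 87) = 3 and 3 | (9 − 87), so the pair is consistent; merging gives k ≡ 531 (mod 3219), where 3219 = lcm(111, 87).
The solution is unique modulo lcm(111, 87) = 3219.

531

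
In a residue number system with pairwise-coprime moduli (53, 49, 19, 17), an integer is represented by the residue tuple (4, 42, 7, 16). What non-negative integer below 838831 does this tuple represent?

788697

From x ≡ 4 (mod 53) write x = 4 + 53t. Substituting into x ≡ 42 (mod 49) gives 53t ≡ 38 (mod 49), and since 4⁻¹ ≡ 37 (mod 49), t ≡ 34. Hence x ≡ 4 + 53·34 = 1806 (mod 2597).
From x ≡ 1806 (mod 2597) write x = 1806 + 2597t. Substituting into x ≡ 7 (mod 19) gives 2597t ≡ 6 (mod 19), and since 13⁻¹ ≡ 3 (mod 19), t ≡ 18. Hence x ≡ 1806 + 2597·18 = 48552 (mod 49343).
From x ≡ 48552 (mod 49343) write x = 48552 + 49343t. Substituting into x ≡ 16 (mod 17) gives 49343t ≡ 16 (mod 17), and since 9⁻¹ ≡ 2 (mod 17), t ≡ 15. Hence x ≡ 48552 + 49343·15 = 788697 (mod 838831).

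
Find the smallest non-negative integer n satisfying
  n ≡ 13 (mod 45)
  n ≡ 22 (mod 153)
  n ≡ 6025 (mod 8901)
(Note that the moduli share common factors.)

700303

Combine the congruences pairwise.
gcd(45, 153) = 9 and 9 | (22 − 13), so the pair is consistent; merging gives n ≡ 328 (mod 765), where 765 = lcm(45, 153).
gcd(765, 8901) = 9 and 9 | (6025 − 328), so the pair is consistent; merging gives n ≡ 700303 (mod 756585), where 756585 = lcm(765, 8901).
The solution is unique modulo lcm(45, 153, 8901) = 756585.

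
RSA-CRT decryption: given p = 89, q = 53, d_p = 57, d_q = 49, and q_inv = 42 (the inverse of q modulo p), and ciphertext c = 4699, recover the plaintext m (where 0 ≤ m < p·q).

m₁ = c^(d_p) mod p: c ≡ 71 (mod 89), and 71^57 mod 89 = 20.
m₂ = c^(d_q) mod q: c ≡ 35 (mod 53), and 35^49 mod 53 = 26.
h = q_inv·(m₁ − m₂) mod p = 42·(20 − 26) mod 89 = 15.
m = m₂ + h·q = 26 + 15·53 = 821.

821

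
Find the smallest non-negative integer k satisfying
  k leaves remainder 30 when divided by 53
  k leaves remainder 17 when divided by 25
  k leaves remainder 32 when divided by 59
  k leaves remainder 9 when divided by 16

The moduli are pairwise coprime; N = 53·25·59·16 = 1250800.
N/53 = 23600; 23600 ≡ 15 (mod 53); 15·46 ≡ 1, so inverse 46.
N/25 = 50032; 50032 ≡ 7 (mod 25); 7·18 ≡ 1, so inverse 18.
N/59 = 21200; 21200 ≡ 19 (mod 59); 19·28 ≡ 1, so inverse 28.
N/16 = 78175; 78175 ≡ 15 (mod 16); 15·15 ≡ 1, so inverse 15.
k ≡ 30·23600·46 + 17·50032·18 + 32·21200·28 + 9·78175·15 = 77426617.
77426617 mod 1250800 = 1127817.

1127817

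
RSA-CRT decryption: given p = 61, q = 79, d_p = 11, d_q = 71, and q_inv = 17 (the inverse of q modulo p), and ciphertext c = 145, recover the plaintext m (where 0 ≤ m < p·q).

m₁ = c^(d_p) mod p: c ≡ 23 (mod 61), and 23^11 mod 61 = 38.
m₂ = c^(d_q) mod q: c ≡ 66 (mod 79), and 66^71 mod 79 = 39.
h = q_inv·(m₁ − m₂) mod p = 17·(38 − 39) mod 61 = 44.
m = m₂ + h·q = 39 + 44·79 = 3515.

3515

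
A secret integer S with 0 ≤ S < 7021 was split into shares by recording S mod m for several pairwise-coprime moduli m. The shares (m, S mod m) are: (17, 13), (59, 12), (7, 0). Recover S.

3906

The moduli are pairwise coprime; N = 17·59·7 = 7021.
N/17 = 413; 413 ≡ 5 (mod 17); 5·7 ≡ 1, so inverse 7.
N/59 = 119; 119 ≡ 1 (mod 59), inverse 1.
N/7 = 1003; 1003 ≡ 2 (mod 7); 2·4 ≡ 1, so inverse 4.
S ≡ 13·413·7 + 12·119·1 + 0·1003·4 = 39011.
39011 mod 7021 = 3906.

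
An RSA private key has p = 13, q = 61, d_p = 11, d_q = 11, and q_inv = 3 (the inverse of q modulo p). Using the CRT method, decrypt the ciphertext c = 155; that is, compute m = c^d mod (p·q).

272

m₁ = c^(d_p) mod p: c ≡ 12 (mod 13), and 12^11 mod 13 = 12.
m₂ = c^(d_q) mod q: c ≡ 33 (mod 61), and 33^11 mod 61 = 28.
h = q_inv·(m₁ − m₂) mod p = 3·(12 − 28) mod 13 = 4.
m = m₂ + h·q = 28 + 4·61 = 272.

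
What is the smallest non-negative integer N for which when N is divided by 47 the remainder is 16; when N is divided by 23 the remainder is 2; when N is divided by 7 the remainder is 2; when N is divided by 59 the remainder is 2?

From N ≡ 16 (mod 47) write N = 16 + 47t. Substituting into N ≡ 2 (mod 23) gives 47t ≡ 9 (mod 23), and since 1⁻¹ ≡ 1 (mod 23), t ≡ 9. Hence N ≡ 16 + 47·9 = 439 (mod 1081).
From N ≡ 439 (mod 1081) write N = 439 + 1081t. Substituting into N ≡ 2 (mod 7) gives 1081t ≡ 4 (mod 7), and since 3⁻¹ ≡ 5 (mod 7), t ≡ 6. Hence N ≡ 439 + 1081·6 = 6925 (mod 7567).
From N ≡ 6925 (mod 7567) write N = 6925 + 7567t. Substituting into N ≡ 2 (mod 59) gives 7567t ≡ 39 (mod 59), and since 15⁻¹ ≡ 4 (mod 59), t ≡ 38. Hence N ≡ 6925 + 7567·38 = 294471 (mod 446453).

294471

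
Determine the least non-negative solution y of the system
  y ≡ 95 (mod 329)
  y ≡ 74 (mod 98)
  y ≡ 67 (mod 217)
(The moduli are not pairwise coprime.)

gcd(329, 98) = 7 and 7 | (74 − 95), so the pair is consistent; merging gives y ≡ 1740 (mod 4606), where 4606 = lcm(329, 98).
gcd(4606, 217) = 7 and 7 | (67 − 1740), so the pair is consistent; merging gives y ≡ 89254 (mod 142786), where 142786 = lcm(4606, 217).
The solution is unique modulo lcm(329, 98, 217) = 142786.

89254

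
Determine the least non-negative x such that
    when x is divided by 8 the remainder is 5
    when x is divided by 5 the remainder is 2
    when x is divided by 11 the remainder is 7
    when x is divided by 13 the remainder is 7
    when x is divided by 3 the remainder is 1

From x ≡ 5 (mod 8) write x = 5 + 8t. Substituting into x ≡ 2 (mod 5) gives 8t ≡ 2 (mod 5), and since 3⁻¹ ≡ 2 (mod 5), t ≡ 4. Hence x ≡ 5 + 8·4 = 37 (mod 40).
From x ≡ 37 (mod 40) write x = 37 + 40t. Substituting into x ≡ 7 (mod 11) gives 40t ≡ 3 (mod 11), and since 7⁻¹ ≡ 8 (mod 11), t ≡ 2. Hence x ≡ 37 + 40·2 = 117 (mod 440).
From x ≡ 117 (mod 440) write x = 117 + 440t. Substituting into x ≡ 7 (mod 13) gives 440t ≡ 7 (mod 13), and since 11⁻¹ ≡ 6 (mod 13), t ≡ 3. Hence x ≡ 117 + 440·3 = 1437 (mod 5720).
From x ≡ 1437 (mod 5720) write x = 1437 + 5720t. Substituting into x ≡ 1 (mod 3) gives 5720t ≡ 1 (mod 3), and since 2⁻¹ ≡ 2 (mod 3), t ≡ 2. Hence x ≡ 1437 + 5720·2 = 12877 (mod 17160).

12877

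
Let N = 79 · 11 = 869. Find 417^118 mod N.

Mod 79: 417 ≡ 22; by Fermat, exponent reduces to 118 mod 78 = 40; 22^40 ≡ 22 (mod 79).
Mod 11: 417 ≡ 10; by Fermat, exponent reduces to 118 mod 10 = 8; 10^8 ≡ 1 (mod 11).
Combine by CRT: x ≡ 22 (mod 79), x ≡ 1 (mod 11) ⇒ x ≡ 496 (mod 869).

496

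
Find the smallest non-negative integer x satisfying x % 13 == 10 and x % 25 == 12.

62

Combine the congruences pairwise.
From x ≡ 10 (mod 13) write x = 10 + 13t. Substituting into x ≡ 12 (mod 25) gives 13t ≡ 2 (mod 25), and since 13⁻¹ ≡ 2 (mod 25), t ≡ 4. Hence x ≡ 10 + 13·4 = 62 (mod 325).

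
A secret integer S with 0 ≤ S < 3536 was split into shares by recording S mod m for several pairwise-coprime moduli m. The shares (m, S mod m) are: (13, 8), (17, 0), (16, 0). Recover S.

1360

Combine the congruences pairwise.
From S ≡ 8 (mod 13) write S = 8 + 13t. Substituting into S ≡ 0 (mod 17) gives 13t ≡ 9 (mod 17), and since 13⁻¹ ≡ 4 (mod 17), t ≡ 2. Hence S ≡ 8 + 13·2 = 34 (mod 221).
From S ≡ 34 (mod 221) write S = 34 + 221t. Substituting into S ≡ 0 (mod 16) gives 221t ≡ 14 (mod 16), and since 13⁻¹ ≡ 5 (mod 16), t ≡ 6. Hence S ≡ 34 + 221·6 = 1360 (mod 3536).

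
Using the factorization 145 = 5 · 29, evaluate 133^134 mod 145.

144

Mod 5: 133 ≡ 3; by Fermat, exponent reduces to 134 mod 4 = 2; 3^2 ≡ 4 (mod 5).
Mod 29: 133 ≡ 17; by Fermat, exponent reduces to 134 mod 28 = 22; 17^22 ≡ 28 (mod 29).
Combine by CRT: x ≡ 4 (mod 5), x ≡ 28 (mod 29) ⇒ x ≡ 144 (mod 145).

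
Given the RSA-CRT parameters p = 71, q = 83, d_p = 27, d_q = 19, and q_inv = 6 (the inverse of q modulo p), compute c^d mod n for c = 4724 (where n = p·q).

m₁ = c^(d_p) mod p: c ≡ 38 (mod 71), and 38^27 mod 71 = 10.
m₂ = c^(d_q) mod q: c ≡ 76 (mod 83), and 76^19 mod 83 = 20.
h = q_inv·(m₁ − m₂) mod p = 6·(10 − 20) mod 71 = 11.
m = m₂ + h·q = 20 + 11·83 = 933.

933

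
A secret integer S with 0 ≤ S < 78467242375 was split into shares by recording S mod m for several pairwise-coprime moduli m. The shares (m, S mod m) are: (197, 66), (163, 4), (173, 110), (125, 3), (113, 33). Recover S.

22725239628

The moduli are pairwise coprime; N = 197·163·173·125·113 = 78467242375.
N/197 = 398310875; 398310875 ≡ 121 (mod 197); 121·127 ≡ 1, so inverse 127.
N/163 = 481394125; 481394125 ≡ 31 (mod 163); 31·142 ≡ 1, so inverse 142.
N/173 = 453567875; 453567875 ≡ 108 (mod 173); 108·165 ≡ 1, so inverse 165.
N/125 = 627737939; 627737939 ≡ 64 (mod 125); 64·84 ≡ 1, so inverse 84.
N/113 = 694400375; 694400375 ≡ 7 (mod 113); 7·97 ≡ 1, so inverse 97.
S ≡ 66·398310875·127 + 4·481394125·142 + 110·453567875·165 + 3·627737939·84 + 33·694400375·97 = 14225296109503.
14225296109503 mod 78467242375 = 22725239628.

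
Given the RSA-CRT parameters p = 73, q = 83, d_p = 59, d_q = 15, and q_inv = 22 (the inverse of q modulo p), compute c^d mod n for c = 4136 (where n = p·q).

2021

m₁ = c^(d_p) mod p: c ≡ 48 (mod 73), and 48^59 mod 73 = 50.
m₂ = c^(d_q) mod q: c ≡ 69 (mod 83), and 69^15 mod 83 = 29.
h = q_inv·(m₁ − m₂) mod p = 22·(50 − 29) mod 73 = 24.
m = m₂ + h·q = 29 + 24·83 = 2021.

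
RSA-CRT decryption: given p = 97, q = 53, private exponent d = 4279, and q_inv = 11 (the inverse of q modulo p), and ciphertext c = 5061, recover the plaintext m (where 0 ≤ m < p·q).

2949

d_p = d mod (p−1) = 4279 mod 96 = 55; d_q = d mod (q−1) = 15.
m₁ = c^(d_p) mod p: c ≡ 17 (mod 97), and 17^55 mod 97 = 39.
m₂ = c^(d_q) mod q: c ≡ 26 (mod 53), and 26^15 mod 53 = 34.
h = q_inv·(m₁ − m₂) mod p = 11·(39 − 34) mod 97 = 55.
m = m₂ + h·q = 34 + 55·53 = 2949.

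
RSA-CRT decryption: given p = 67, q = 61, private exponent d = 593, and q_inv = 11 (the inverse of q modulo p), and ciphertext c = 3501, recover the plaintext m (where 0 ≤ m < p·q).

d_p = d mod (p−1) = 593 mod 66 = 65; d_q = d mod (q−1) = 53.
m₁ = c^(d_p) mod p: c ≡ 17 (mod 67), and 17^65 mod 67 = 4.
m₂ = c^(d_q) mod q: c ≡ 24 (mod 61), and 24^53 mod 61 = 23.
h = q_inv·(m₁ − m₂) mod p = 11·(4 − 23) mod 67 = 59.
m = m₂ + h·q = 23 + 59·61 = 3622.

3622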